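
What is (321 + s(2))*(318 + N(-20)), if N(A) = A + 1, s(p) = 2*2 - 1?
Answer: 96876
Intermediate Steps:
s(p) = 3 (s(p) = 4 - 1 = 3)
N(A) = 1 + A
(321 + s(2))*(318 + N(-20)) = (321 + 3)*(318 + (1 - 20)) = 324*(318 - 19) = 324*299 = 96876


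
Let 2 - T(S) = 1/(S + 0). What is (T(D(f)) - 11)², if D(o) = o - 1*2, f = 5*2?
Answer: 5329/64 ≈ 83.266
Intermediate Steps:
f = 10
D(o) = -2 + o (D(o) = o - 2 = -2 + o)
T(S) = 2 - 1/S (T(S) = 2 - 1/(S + 0) = 2 - 1/S)
(T(D(f)) - 11)² = ((2 - 1/(-2 + 10)) - 11)² = ((2 - 1/8) - 11)² = ((2 - 1*⅛) - 11)² = ((2 - ⅛) - 11)² = (15/8 - 11)² = (-73/8)² = 5329/64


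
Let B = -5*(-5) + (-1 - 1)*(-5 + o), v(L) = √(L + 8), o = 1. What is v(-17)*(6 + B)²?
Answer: 4563*I ≈ 4563.0*I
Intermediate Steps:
v(L) = √(8 + L)
B = 33 (B = -5*(-5) + (-1 - 1)*(-5 + 1) = 25 - 2*(-4) = 25 + 8 = 33)
v(-17)*(6 + B)² = √(8 - 17)*(6 + 33)² = √(-9)*39² = (3*I)*1521 = 4563*I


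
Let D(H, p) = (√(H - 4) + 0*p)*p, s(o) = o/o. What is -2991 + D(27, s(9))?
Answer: -2991 + √23 ≈ -2986.2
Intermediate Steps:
s(o) = 1
D(H, p) = p*√(-4 + H) (D(H, p) = (√(-4 + H) + 0)*p = √(-4 + H)*p = p*√(-4 + H))
-2991 + D(27, s(9)) = -2991 + 1*√(-4 + 27) = -2991 + 1*√23 = -2991 + √23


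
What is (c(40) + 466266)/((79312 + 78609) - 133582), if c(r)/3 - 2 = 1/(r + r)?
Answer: 12433921/649040 ≈ 19.157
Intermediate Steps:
c(r) = 6 + 3/(2*r) (c(r) = 6 + 3/(r + r) = 6 + 3/((2*r)) = 6 + 3*(1/(2*r)) = 6 + 3/(2*r))
(c(40) + 466266)/((79312 + 78609) - 133582) = ((6 + (3/2)/40) + 466266)/((79312 + 78609) - 133582) = ((6 + (3/2)*(1/40)) + 466266)/(157921 - 133582) = ((6 + 3/80) + 466266)/24339 = (483/80 + 466266)*(1/24339) = (37301763/80)*(1/24339) = 12433921/649040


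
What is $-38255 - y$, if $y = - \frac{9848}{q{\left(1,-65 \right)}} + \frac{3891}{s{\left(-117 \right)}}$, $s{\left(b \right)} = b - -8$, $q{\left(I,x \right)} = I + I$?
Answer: $- \frac{3629188}{109} \approx -33295.0$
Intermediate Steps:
$q{\left(I,x \right)} = 2 I$
$s{\left(b \right)} = 8 + b$ ($s{\left(b \right)} = b + 8 = 8 + b$)
$y = - \frac{540607}{109}$ ($y = - \frac{9848}{2 \cdot 1} + \frac{3891}{8 - 117} = - \frac{9848}{2} + \frac{3891}{-109} = \left(-9848\right) \frac{1}{2} + 3891 \left(- \frac{1}{109}\right) = -4924 - \frac{3891}{109} = - \frac{540607}{109} \approx -4959.7$)
$-38255 - y = -38255 - - \frac{540607}{109} = -38255 + \frac{540607}{109} = - \frac{3629188}{109}$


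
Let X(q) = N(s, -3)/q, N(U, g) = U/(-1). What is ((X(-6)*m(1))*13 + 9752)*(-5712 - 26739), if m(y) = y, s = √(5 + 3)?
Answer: -316462152 - 140621*√2 ≈ -3.1666e+8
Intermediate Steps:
s = 2*√2 (s = √8 = 2*√2 ≈ 2.8284)
N(U, g) = -U (N(U, g) = U*(-1) = -U)
X(q) = -2*√2/q (X(q) = (-2*√2)/q = -2*√2/q)
((X(-6)*m(1))*13 + 9752)*(-5712 - 26739) = ((-2*√2/(-6)*1)*13 + 9752)*(-5712 - 26739) = ((-2*√2*(-⅙)*1)*13 + 9752)*(-32451) = (((√2/3)*1)*13 + 9752)*(-32451) = ((√2/3)*13 + 9752)*(-32451) = (13*√2/3 + 9752)*(-32451) = (9752 + 13*√2/3)*(-32451) = -316462152 - 140621*√2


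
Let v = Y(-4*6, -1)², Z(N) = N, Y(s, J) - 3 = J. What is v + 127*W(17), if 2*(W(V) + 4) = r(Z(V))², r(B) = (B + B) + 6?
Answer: 101096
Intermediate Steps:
Y(s, J) = 3 + J
r(B) = 6 + 2*B (r(B) = 2*B + 6 = 6 + 2*B)
v = 4 (v = (3 - 1)² = 2² = 4)
W(V) = -4 + (6 + 2*V)²/2
v + 127*W(17) = 4 + 127*(-4 + 2*(3 + 17)²) = 4 + 127*(-4 + 2*20²) = 4 + 127*(-4 + 2*400) = 4 + 127*(-4 + 800) = 4 + 127*796 = 4 + 101092 = 101096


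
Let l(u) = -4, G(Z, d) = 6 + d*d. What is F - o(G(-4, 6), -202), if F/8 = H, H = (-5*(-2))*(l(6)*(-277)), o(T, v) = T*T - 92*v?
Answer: 68292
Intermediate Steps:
G(Z, d) = 6 + d²
o(T, v) = T² - 92*v
H = 11080 (H = (-5*(-2))*(-4*(-277)) = 10*1108 = 11080)
F = 88640 (F = 8*11080 = 88640)
F - o(G(-4, 6), -202) = 88640 - ((6 + 6²)² - 92*(-202)) = 88640 - ((6 + 36)² + 18584) = 88640 - (42² + 18584) = 88640 - (1764 + 18584) = 88640 - 1*20348 = 88640 - 20348 = 68292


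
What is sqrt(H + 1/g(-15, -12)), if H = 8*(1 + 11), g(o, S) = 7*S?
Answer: sqrt(169323)/42 ≈ 9.7973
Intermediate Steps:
H = 96 (H = 8*12 = 96)
sqrt(H + 1/g(-15, -12)) = sqrt(96 + 1/(7*(-12))) = sqrt(96 + 1/(-84)) = sqrt(96 - 1/84) = sqrt(8063/84) = sqrt(169323)/42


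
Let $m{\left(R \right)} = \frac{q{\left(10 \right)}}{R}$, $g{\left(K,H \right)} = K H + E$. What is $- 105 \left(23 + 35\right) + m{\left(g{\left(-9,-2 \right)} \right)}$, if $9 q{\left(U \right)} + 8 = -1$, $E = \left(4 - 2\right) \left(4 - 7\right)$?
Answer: $- \frac{73081}{12} \approx -6090.1$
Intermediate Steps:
$E = -6$ ($E = 2 \left(-3\right) = -6$)
$g{\left(K,H \right)} = -6 + H K$ ($g{\left(K,H \right)} = K H - 6 = H K - 6 = -6 + H K$)
$q{\left(U \right)} = -1$ ($q{\left(U \right)} = - \frac{8}{9} + \frac{1}{9} \left(-1\right) = - \frac{8}{9} - \frac{1}{9} = -1$)
$m{\left(R \right)} = - \frac{1}{R}$
$- 105 \left(23 + 35\right) + m{\left(g{\left(-9,-2 \right)} \right)} = - 105 \left(23 + 35\right) - \frac{1}{-6 - -18} = \left(-105\right) 58 - \frac{1}{-6 + 18} = -6090 - \frac{1}{12} = - \frac{73081}{12}$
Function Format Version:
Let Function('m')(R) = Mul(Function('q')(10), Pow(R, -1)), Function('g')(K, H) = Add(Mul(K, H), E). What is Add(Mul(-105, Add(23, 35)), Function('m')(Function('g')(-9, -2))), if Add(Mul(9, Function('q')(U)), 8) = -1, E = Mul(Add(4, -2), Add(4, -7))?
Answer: Rational(-73081, 12) ≈ -6090.1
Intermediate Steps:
E = -6 (E = Mul(2, -3) = -6)
Function('g')(K, H) = Add(-6, Mul(H, K)) (Function('g')(K, H) = Add(Mul(K, H), -6) = Add(Mul(H, K), -6) = Add(-6, Mul(H, K)))
Function('q')(U) = -1 (Function('q')(U) = Add(Rational(-8, 9), Mul(Rational(1, 9), -1)) = Add(Rational(-8, 9), Rational(-1, 9)) = -1)
Function('m')(R) = Mul(-1, Pow(R, -1))
Add(Mul(-105, Add(23, 35)), Function('m')(Function('g')(-9, -2))) = Add(Mul(-105, Add(23, 35)), Mul(-1, Pow(Add(-6, Mul(-2, -9)), -1))) = Add(Mul(-105, 58), Mul(-1, Pow(Add(-6, 18), -1))) = Add(-6090, Mul(-1, Pow(12, -1))) = Add(-6090, Mul(-1, Rational(1, 12))) = Add(-6090, Rational(-1, 12)) = Rational(-73081, 12)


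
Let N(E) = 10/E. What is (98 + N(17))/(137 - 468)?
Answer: -1676/5627 ≈ -0.29785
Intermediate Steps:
(98 + N(17))/(137 - 468) = (98 + 10/17)/(137 - 468) = (98 + 10*(1/17))/(-331) = (98 + 10/17)*(-1/331) = (1676/17)*(-1/331) = -1676/5627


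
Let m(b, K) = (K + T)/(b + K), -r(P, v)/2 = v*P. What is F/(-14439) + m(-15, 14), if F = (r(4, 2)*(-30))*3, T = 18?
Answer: -154496/4813 ≈ -32.100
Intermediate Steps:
r(P, v) = -2*P*v (r(P, v) = -2*v*P = -2*P*v)
F = 1440 (F = (-2*4*2*(-30))*3 = -16*(-30)*3 = 480*3 = 1440)
m(b, K) = (18 + K)/(K + b) (m(b, K) = (K + 18)/(b + K) = (18 + K)/(K + b))
F/(-14439) + m(-15, 14) = 1440/(-14439) + (18 + 14)/(14 - 15) = 1440*(-1/14439) + 32/(-1) = -480/4813 - 1*32 = -480/4813 - 32 = -154496/4813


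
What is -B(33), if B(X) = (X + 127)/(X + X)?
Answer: -80/33 ≈ -2.4242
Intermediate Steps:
B(X) = (127 + X)/(2*X) (B(X) = (127 + X)/((2*X)) = (127 + X)*(1/(2*X)) = (127 + X)/(2*X))
-B(33) = -(127 + 33)/(2*33) = -160/(2*33) = -1*80/33 = -80/33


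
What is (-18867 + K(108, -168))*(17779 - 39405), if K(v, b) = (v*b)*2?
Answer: 1192782030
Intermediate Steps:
K(v, b) = 2*b*v (K(v, b) = (b*v)*2 = 2*b*v)
(-18867 + K(108, -168))*(17779 - 39405) = (-18867 + 2*(-168)*108)*(17779 - 39405) = (-18867 - 36288)*(-21626) = -55155*(-21626) = 1192782030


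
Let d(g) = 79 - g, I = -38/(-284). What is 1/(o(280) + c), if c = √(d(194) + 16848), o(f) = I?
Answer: -2698/337403851 + 20164*√16733/337403851 ≈ 0.0077226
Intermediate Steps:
I = 19/142 (I = -38*(-1/284) = 19/142 ≈ 0.13380)
o(f) = 19/142
c = √16733 (c = √((79 - 1*194) + 16848) = √((79 - 194) + 16848) = √(-115 + 16848) = √16733 ≈ 129.36)
1/(o(280) + c) = 1/(19/142 + √16733)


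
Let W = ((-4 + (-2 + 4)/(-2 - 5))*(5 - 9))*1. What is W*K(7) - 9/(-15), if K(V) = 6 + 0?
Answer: 3621/35 ≈ 103.46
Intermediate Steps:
K(V) = 6
W = 120/7 (W = ((-4 + 2/(-7))*(-4))*1 = ((-4 + 2*(-1/7))*(-4))*1 = ((-4 - 2/7)*(-4))*1 = -30/7*(-4)*1 = (120/7)*1 = 120/7 ≈ 17.143)
W*K(7) - 9/(-15) = (120/7)*6 - 9/(-15) = 720/7 - 9*(-1/15) = 720/7 + 3/5 = 3621/35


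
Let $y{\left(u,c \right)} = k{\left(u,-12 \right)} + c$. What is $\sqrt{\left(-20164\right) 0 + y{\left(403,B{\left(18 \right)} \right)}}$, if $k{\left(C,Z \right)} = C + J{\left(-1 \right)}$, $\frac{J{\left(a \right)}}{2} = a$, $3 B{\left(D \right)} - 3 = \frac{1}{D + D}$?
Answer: $\frac{\sqrt{130251}}{18} \approx 20.05$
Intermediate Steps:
$B{\left(D \right)} = 1 + \frac{1}{6 D}$ ($B{\left(D \right)} = 1 + \frac{1}{3 \left(D + D\right)} = 1 + \frac{1}{3 \cdot 2 D} = 1 + \frac{\frac{1}{2} \frac{1}{D}}{3} = 1 + \frac{1}{6 D}$)
$J{\left(a \right)} = 2 a$
$k{\left(C,Z \right)} = -2 + C$ ($k{\left(C,Z \right)} = C + 2 \left(-1\right) = C - 2 = -2 + C$)
$y{\left(u,c \right)} = -2 + c + u$ ($y{\left(u,c \right)} = \left(-2 + u\right) + c = -2 + c + u$)
$\sqrt{\left(-20164\right) 0 + y{\left(403,B{\left(18 \right)} \right)}} = \sqrt{\left(-20164\right) 0 + \left(-2 + \frac{\frac{1}{6} + 18}{18} + 403\right)} = \sqrt{0 + \left(-2 + \frac{1}{18} \cdot \frac{109}{6} + 403\right)} = \sqrt{0 + \left(-2 + \frac{109}{108} + 403\right)} = \sqrt{0 + \frac{43417}{108}} = \sqrt{\frac{43417}{108}} = \frac{\sqrt{130251}}{18}$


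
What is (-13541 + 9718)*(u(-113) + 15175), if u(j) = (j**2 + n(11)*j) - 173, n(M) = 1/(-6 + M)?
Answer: -530410666/5 ≈ -1.0608e+8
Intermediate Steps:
u(j) = -173 + j**2 + j/5 (u(j) = (j**2 + j/(-6 + 11)) - 173 = (j**2 + j/5) - 173 = -173 + j**2 + j/5)
(-13541 + 9718)*(u(-113) + 15175) = (-13541 + 9718)*((-173 + (-113)**2 + (1/5)*(-113)) + 15175) = -3823*((-173 + 12769 - 113/5) + 15175) = -3823*(62867/5 + 15175) = -3823*138742/5 = -530410666/5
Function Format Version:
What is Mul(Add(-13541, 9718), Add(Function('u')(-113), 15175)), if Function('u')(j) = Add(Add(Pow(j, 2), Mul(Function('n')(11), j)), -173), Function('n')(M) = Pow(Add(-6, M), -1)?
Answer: Rational(-530410666, 5) ≈ -1.0608e+8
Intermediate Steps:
Function('u')(j) = Add(-173, Pow(j, 2), Mul(Rational(1, 5), j)) (Function('u')(j) = Add(Add(Pow(j, 2), Mul(Pow(Add(-6, 11), -1), j)), -173) = Add(Add(Pow(j, 2), Mul(Pow(5, -1), j)), -173) = Add(Add(Pow(j, 2), Mul(Rational(1, 5), j)), -173) = Add(-173, Pow(j, 2), Mul(Rational(1, 5), j)))
Mul(Add(-13541, 9718), Add(Function('u')(-113), 15175)) = Mul(Add(-13541, 9718), Add(Add(-173, Pow(-113, 2), Mul(Rational(1, 5), -113)), 15175)) = Mul(-3823, Add(Add(-173, 12769, Rational(-113, 5)), 15175)) = Mul(-3823, Add(Rational(62867, 5), 15175)) = Mul(-3823, Rational(138742, 5)) = Rational(-530410666, 5)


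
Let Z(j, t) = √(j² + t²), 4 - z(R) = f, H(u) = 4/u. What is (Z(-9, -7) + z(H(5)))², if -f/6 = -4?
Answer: (20 - √130)² ≈ 73.930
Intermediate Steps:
f = 24 (f = -6*(-4) = 24)
z(R) = -20 (z(R) = 4 - 1*24 = 4 - 24 = -20)
(Z(-9, -7) + z(H(5)))² = (√((-9)² + (-7)²) - 20)² = (√(81 + 49) - 20)² = (√130 - 20)² = (-20 + √130)²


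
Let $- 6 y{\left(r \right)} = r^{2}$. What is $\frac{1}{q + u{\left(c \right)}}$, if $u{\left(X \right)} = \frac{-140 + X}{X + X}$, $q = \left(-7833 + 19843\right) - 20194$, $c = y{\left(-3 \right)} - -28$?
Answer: $- \frac{106}{867731} \approx -0.00012216$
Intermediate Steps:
$y{\left(r \right)} = - \frac{r^{2}}{6}$
$c = \frac{53}{2}$ ($c = - \frac{\left(-3\right)^{2}}{6} - -28 = \left(- \frac{1}{6}\right) 9 + 28 = - \frac{3}{2} + 28 = \frac{53}{2} \approx 26.5$)
$q = -8184$ ($q = 12010 - 20194 = -8184$)
$u{\left(X \right)} = \frac{-140 + X}{2 X}$
$\frac{1}{q + u{\left(c \right)}} = \frac{1}{-8184 + \frac{-140 + \frac{53}{2}}{2 \cdot \frac{53}{2}}} = \frac{1}{-8184 + \frac{1}{2} \cdot \frac{2}{53} \left(- \frac{227}{2}\right)} = \frac{1}{-8184 - \frac{227}{106}} = \frac{1}{- \frac{867731}{106}} = - \frac{106}{867731}$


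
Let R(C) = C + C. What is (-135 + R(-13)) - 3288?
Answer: -3449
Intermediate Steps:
R(C) = 2*C
(-135 + R(-13)) - 3288 = (-135 + 2*(-13)) - 3288 = (-135 - 26) - 3288 = -161 - 3288 = -3449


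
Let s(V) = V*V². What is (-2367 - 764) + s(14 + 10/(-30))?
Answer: -15616/27 ≈ -578.37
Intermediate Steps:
s(V) = V³
(-2367 - 764) + s(14 + 10/(-30)) = (-2367 - 764) + (14 + 10/(-30))³ = -3131 + (14 + 10*(-1/30))³ = -3131 + (14 - ⅓)³ = -3131 + (41/3)³ = -3131 + 68921/27 = -15616/27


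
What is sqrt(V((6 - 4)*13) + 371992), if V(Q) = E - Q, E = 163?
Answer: sqrt(372129) ≈ 610.02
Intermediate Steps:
V(Q) = 163 - Q
sqrt(V((6 - 4)*13) + 371992) = sqrt((163 - (6 - 4)*13) + 371992) = sqrt((163 - 2*13) + 371992) = sqrt((163 - 1*26) + 371992) = sqrt((163 - 26) + 371992) = sqrt(137 + 371992) = sqrt(372129)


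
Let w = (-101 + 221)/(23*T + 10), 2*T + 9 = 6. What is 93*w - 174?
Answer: -30846/49 ≈ -629.51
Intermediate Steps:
T = -3/2 (T = -9/2 + (½)*6 = -9/2 + 3 = -3/2 ≈ -1.5000)
w = -240/49 (w = (-101 + 221)/(23*(-3/2) + 10) = 120/(-69/2 + 10) = 120/(-49/2) = 120*(-2/49) = -240/49 ≈ -4.8980)
93*w - 174 = 93*(-240/49) - 174 = -22320/49 - 174 = -30846/49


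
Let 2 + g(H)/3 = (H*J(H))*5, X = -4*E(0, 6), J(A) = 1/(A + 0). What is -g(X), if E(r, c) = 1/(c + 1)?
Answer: -9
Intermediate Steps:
J(A) = 1/A
E(r, c) = 1/(1 + c)
X = -4/7 (X = -4/(1 + 6) = -4/7 ≈ -0.57143)
g(H) = 9 (g(H) = -6 + 3*((H/H)*5) = -6 + 3*(1*5) = -6 + 3*5 = -6 + 15 = 9)
-g(X) = -1*9 = -9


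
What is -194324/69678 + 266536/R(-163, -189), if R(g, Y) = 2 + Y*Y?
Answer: 5814929578/1244553597 ≈ 4.6723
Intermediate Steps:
R(g, Y) = 2 + Y**2
-194324/69678 + 266536/R(-163, -189) = -194324/69678 + 266536/(2 + (-189)**2) = -194324*1/69678 + 266536/(2 + 35721) = -97162/34839 + 266536/35723 = 5814929578/1244553597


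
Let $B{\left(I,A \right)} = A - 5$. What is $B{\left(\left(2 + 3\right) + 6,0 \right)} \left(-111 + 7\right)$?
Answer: $520$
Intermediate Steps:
$B{\left(I,A \right)} = -5 + A$ ($B{\left(I,A \right)} = A - 5 = -5 + A$)
$B{\left(\left(2 + 3\right) + 6,0 \right)} \left(-111 + 7\right) = \left(-5 + 0\right) \left(-111 + 7\right) = \left(-5\right) \left(-104\right) = 520$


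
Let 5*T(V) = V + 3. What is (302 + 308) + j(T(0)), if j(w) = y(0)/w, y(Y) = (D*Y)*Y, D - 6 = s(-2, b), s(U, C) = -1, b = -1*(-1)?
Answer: 610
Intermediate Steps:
b = 1
D = 5 (D = 6 - 1 = 5)
T(V) = 3/5 + V/5 (T(V) = (V + 3)/5 = (3 + V)/5 = 3/5 + V/5)
y(Y) = 5*Y**2 (y(Y) = (5*Y)*Y = 5*Y**2)
j(w) = 0 (j(w) = (5*0**2)/w = (5*0)/w = 0/w = 0)
(302 + 308) + j(T(0)) = (302 + 308) + 0 = 610 + 0 = 610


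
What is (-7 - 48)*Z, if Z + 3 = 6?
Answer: -165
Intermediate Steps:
Z = 3 (Z = -3 + 6 = 3)
(-7 - 48)*Z = (-7 - 48)*3 = -55*3 = -165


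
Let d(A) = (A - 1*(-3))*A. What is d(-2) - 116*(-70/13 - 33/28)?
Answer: 69099/91 ≈ 759.33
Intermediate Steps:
d(A) = A*(3 + A) (d(A) = (A + 3)*A = (3 + A)*A = A*(3 + A))
d(-2) - 116*(-70/13 - 33/28) = -2*(3 - 2) - 116*(-70/13 - 33/28) = -2*1 - 116*(-70*1/13 - 33*1/28) = -2 - 116*(-70/13 - 33/28) = -2 - 116*(-2389/364) = -2 + 69281/91 = 69099/91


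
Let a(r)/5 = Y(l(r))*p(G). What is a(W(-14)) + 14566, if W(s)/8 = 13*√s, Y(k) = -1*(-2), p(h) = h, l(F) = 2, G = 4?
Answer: 14606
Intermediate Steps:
Y(k) = 2
W(s) = 104*√s (W(s) = 8*(13*√s) = 104*√s)
a(r) = 40 (a(r) = 5*(2*4) = 5*8 = 40)
a(W(-14)) + 14566 = 40 + 14566 = 14606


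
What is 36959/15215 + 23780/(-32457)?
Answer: 837765563/493833255 ≈ 1.6965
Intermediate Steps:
36959/15215 + 23780/(-32457) = 36959*(1/15215) + 23780*(-1/32457) = 36959/15215 - 23780/32457 = 837765563/493833255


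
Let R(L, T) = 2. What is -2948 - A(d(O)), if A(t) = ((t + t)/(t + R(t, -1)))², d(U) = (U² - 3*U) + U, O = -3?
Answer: -852872/289 ≈ -2951.1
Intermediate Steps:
d(U) = U² - 2*U
A(t) = 4*t²/(2 + t)² (A(t) = ((t + t)/(t + 2))² = ((2*t)/(2 + t))² = (2*t/(2 + t))² = 4*t²/(2 + t)²)
-2948 - A(d(O)) = -2948 - 4*(-3*(-2 - 3))²/(2 - 3*(-2 - 3))² = -2948 - 4*(-3*(-5))²/(2 - 3*(-5))² = -2948 - 4*15²/(2 + 15)² = -2948 - 4*225/17² = -2948 - 4*225/289 = -2948 - 1*900/289 = -2948 - 900/289 = -852872/289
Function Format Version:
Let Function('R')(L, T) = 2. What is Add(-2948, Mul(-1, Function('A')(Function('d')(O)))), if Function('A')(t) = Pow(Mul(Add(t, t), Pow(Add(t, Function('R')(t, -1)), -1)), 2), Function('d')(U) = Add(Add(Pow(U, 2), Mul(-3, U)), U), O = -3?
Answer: Rational(-852872, 289) ≈ -2951.1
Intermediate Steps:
Function('d')(U) = Add(Pow(U, 2), Mul(-2, U))
Function('A')(t) = Mul(4, Pow(t, 2), Pow(Add(2, t), -2)) (Function('A')(t) = Pow(Mul(Add(t, t), Pow(Add(t, 2), -1)), 2) = Pow(Mul(Mul(2, t), Pow(Add(2, t), -1)), 2) = Pow(Mul(2, t, Pow(Add(2, t), -1)), 2) = Mul(4, Pow(t, 2), Pow(Add(2, t), -2)))
Add(-2948, Mul(-1, Function('A')(Function('d')(O)))) = Add(-2948, Mul(-1, Mul(4, Pow(Mul(-3, Add(-2, -3)), 2), Pow(Add(2, Mul(-3, Add(-2, -3))), -2)))) = Add(-2948, Mul(-1, Mul(4, Pow(Mul(-3, -5), 2), Pow(Add(2, Mul(-3, -5)), -2)))) = Add(-2948, Mul(-1, Mul(4, Pow(15, 2), Pow(Add(2, 15), -2)))) = Add(-2948, Mul(-1, Mul(4, 225, Pow(17, -2)))) = Add(-2948, Mul(-1, Mul(4, 225, Rational(1, 289)))) = Add(-2948, Mul(-1, Rational(900, 289))) = Add(-2948, Rational(-900, 289)) = Rational(-852872, 289)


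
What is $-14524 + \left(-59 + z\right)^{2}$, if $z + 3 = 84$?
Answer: $-14040$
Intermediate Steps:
$z = 81$ ($z = -3 + 84 = 81$)
$-14524 + \left(-59 + z\right)^{2} = -14524 + \left(-59 + 81\right)^{2} = -14524 + 22^{2} = -14524 + 484 = -14040$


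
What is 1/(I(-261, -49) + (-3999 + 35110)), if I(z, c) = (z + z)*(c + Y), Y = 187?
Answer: -1/40925 ≈ -2.4435e-5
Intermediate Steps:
I(z, c) = 2*z*(187 + c) (I(z, c) = (z + z)*(c + 187) = (2*z)*(187 + c) = 2*z*(187 + c))
1/(I(-261, -49) + (-3999 + 35110)) = 1/(2*(-261)*(187 - 49) + (-3999 + 35110)) = 1/(2*(-261)*138 + 31111) = 1/(-72036 + 31111) = 1/(-40925) = -1/40925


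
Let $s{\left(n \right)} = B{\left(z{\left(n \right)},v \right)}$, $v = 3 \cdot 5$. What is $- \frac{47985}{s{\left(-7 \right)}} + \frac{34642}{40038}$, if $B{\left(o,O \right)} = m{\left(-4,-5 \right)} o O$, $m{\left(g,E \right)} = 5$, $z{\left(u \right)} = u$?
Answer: $\frac{9235288}{100095} \approx 92.265$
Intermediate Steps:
$v = 15$
$B{\left(o,O \right)} = 5 O o$ ($B{\left(o,O \right)} = 5 o O = 5 O o$)
$s{\left(n \right)} = 75 n$ ($s{\left(n \right)} = 5 \cdot 15 n = 75 n$)
$- \frac{47985}{s{\left(-7 \right)}} + \frac{34642}{40038} = - \frac{47985}{75 \left(-7\right)} + \frac{34642}{40038} = - \frac{47985}{-525} + 34642 \cdot \frac{1}{40038} = \left(-47985\right) \left(- \frac{1}{525}\right) + \frac{17321}{20019} = \frac{457}{5} + \frac{17321}{20019} = \frac{9235288}{100095}$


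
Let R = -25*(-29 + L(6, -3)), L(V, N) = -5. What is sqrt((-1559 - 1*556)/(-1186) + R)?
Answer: sqrt(1198114990)/1186 ≈ 29.185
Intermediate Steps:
R = 850 (R = -25*(-29 - 5) = -25*(-34) = 850)
sqrt((-1559 - 1*556)/(-1186) + R) = sqrt((-1559 - 1*556)/(-1186) + 850) = sqrt((-1559 - 556)*(-1/1186) + 850) = sqrt(-2115*(-1/1186) + 850) = sqrt(2115/1186 + 850) = sqrt(1010215/1186) = sqrt(1198114990)/1186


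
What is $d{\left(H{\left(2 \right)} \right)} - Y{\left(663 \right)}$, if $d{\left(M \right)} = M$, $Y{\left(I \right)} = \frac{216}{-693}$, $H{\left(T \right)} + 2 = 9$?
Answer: $\frac{563}{77} \approx 7.3117$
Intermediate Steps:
$H{\left(T \right)} = 7$ ($H{\left(T \right)} = -2 + 9 = 7$)
$Y{\left(I \right)} = - \frac{24}{77}$ ($Y{\left(I \right)} = 216 \left(- \frac{1}{693}\right) = - \frac{24}{77}$)
$d{\left(H{\left(2 \right)} \right)} - Y{\left(663 \right)} = 7 - - \frac{24}{77} = 7 + \frac{24}{77} = \frac{563}{77}$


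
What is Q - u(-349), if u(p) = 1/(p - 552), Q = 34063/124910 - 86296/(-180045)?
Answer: 3052059420529/4052593655190 ≈ 0.75311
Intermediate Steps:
Q = 3382421239/4497884190 (Q = 34063*(1/124910) - 86296*(-1/180045) = 34063/124910 + 86296/180045 = 3382421239/4497884190 ≈ 0.75200)
u(p) = 1/(-552 + p)
Q - u(-349) = 3382421239/4497884190 - 1/(-552 - 349) = 3382421239/4497884190 - 1/(-901) = 3382421239/4497884190 - 1*(-1/901) = 3382421239/4497884190 + 1/901 = 3052059420529/4052593655190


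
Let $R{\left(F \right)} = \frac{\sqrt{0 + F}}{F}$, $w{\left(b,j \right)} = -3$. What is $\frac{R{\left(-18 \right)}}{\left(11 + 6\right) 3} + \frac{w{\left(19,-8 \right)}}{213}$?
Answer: $- \frac{1}{71} - \frac{i \sqrt{2}}{306} \approx -0.014085 - 0.0046216 i$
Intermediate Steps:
$R{\left(F \right)} = \frac{1}{\sqrt{F}}$ ($R{\left(F \right)} = \frac{\sqrt{F}}{F} = \frac{1}{\sqrt{F}}$)
$\frac{R{\left(-18 \right)}}{\left(11 + 6\right) 3} + \frac{w{\left(19,-8 \right)}}{213} = \frac{1}{3 i \sqrt{2} \left(11 + 6\right) 3} - \frac{3}{213} = \frac{\left(- \frac{1}{6}\right) i \sqrt{2}}{17 \cdot 3} - \frac{1}{71} = \frac{\left(- \frac{1}{6}\right) i \sqrt{2}}{51} - \frac{1}{71} = - \frac{i \sqrt{2}}{6} \cdot \frac{1}{51} - \frac{1}{71} = - \frac{i \sqrt{2}}{306} - \frac{1}{71} = - \frac{1}{71} - \frac{i \sqrt{2}}{306}$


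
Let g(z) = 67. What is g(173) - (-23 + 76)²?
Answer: -2742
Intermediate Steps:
g(173) - (-23 + 76)² = 67 - (-23 + 76)² = 67 - 1*53² = 67 - 1*2809 = 67 - 2809 = -2742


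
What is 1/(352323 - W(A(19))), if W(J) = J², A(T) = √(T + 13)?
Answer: 1/352291 ≈ 2.8386e-6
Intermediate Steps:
A(T) = √(13 + T)
1/(352323 - W(A(19))) = 1/(352323 - (√(13 + 19))²) = 1/(352323 - (√32)²) = 1/(352323 - (4*√2)²) = 1/(352323 - 1*32) = 1/(352323 - 32) = 1/352291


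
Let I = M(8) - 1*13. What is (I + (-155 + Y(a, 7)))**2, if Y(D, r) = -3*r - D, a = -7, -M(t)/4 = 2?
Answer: 36100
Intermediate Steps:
M(t) = -8 (M(t) = -4*2 = -8)
Y(D, r) = -D - 3*r
I = -21 (I = -8 - 1*13 = -8 - 13 = -21)
(I + (-155 + Y(a, 7)))**2 = (-21 + (-155 + (-1*(-7) - 3*7)))**2 = (-21 + (-155 + (7 - 21)))**2 = (-21 + (-155 - 14))**2 = (-21 - 169)**2 = (-190)**2 = 36100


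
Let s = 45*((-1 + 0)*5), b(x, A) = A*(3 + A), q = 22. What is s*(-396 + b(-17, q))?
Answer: -34650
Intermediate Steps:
s = -225 (s = 45*(-1*5) = 45*(-5) = -225)
s*(-396 + b(-17, q)) = -225*(-396 + 22*(3 + 22)) = -225*(-396 + 22*25) = -225*(-396 + 550) = -225*154 = -34650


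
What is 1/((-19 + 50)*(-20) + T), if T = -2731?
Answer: -1/3351 ≈ -0.00029842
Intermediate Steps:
1/((-19 + 50)*(-20) + T) = 1/((-19 + 50)*(-20) - 2731) = 1/(31*(-20) - 2731) = 1/(-620 - 2731) = 1/(-3351) = -1/3351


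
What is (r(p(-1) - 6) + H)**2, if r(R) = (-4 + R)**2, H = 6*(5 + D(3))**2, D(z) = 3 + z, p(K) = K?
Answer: 717409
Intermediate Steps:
H = 726 (H = 6*(5 + (3 + 3))**2 = 6*(5 + 6)**2 = 6*11**2 = 6*121 = 726)
(r(p(-1) - 6) + H)**2 = ((-4 + (-1 - 6))**2 + 726)**2 = ((-4 - 7)**2 + 726)**2 = ((-11)**2 + 726)**2 = (121 + 726)**2 = 847**2 = 717409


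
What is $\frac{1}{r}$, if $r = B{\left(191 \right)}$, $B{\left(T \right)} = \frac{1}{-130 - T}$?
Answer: $-321$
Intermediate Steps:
$r = - \frac{1}{321}$ ($r = - \frac{1}{130 + 191} = - \frac{1}{321} \approx -0.0031153$)
$\frac{1}{r} = \frac{1}{- \frac{1}{321}} = -321$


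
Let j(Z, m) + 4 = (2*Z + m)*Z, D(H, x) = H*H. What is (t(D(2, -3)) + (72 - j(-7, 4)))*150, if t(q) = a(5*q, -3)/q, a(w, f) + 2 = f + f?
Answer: 600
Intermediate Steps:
D(H, x) = H²
j(Z, m) = -4 + Z*(m + 2*Z) (j(Z, m) = -4 + (2*Z + m)*Z = -4 + (m + 2*Z)*Z = -4 + Z*(m + 2*Z))
a(w, f) = -2 + 2*f (a(w, f) = -2 + (f + f) = -2 + 2*f)
t(q) = -8/q (t(q) = (-2 + 2*(-3))/q = (-2 - 6)/q = -8/q)
(t(D(2, -3)) + (72 - j(-7, 4)))*150 = (-8/(2²) + (72 - (-4 + 2*(-7)² - 7*4)))*150 = (-8/4 + (72 - (-4 + 2*49 - 28)))*150 = (-8*¼ + (72 - (-4 + 98 - 28)))*150 = (-2 + (72 - 1*66))*150 = (-2 + (72 - 66))*150 = (-2 + 6)*150 = 4*150 = 600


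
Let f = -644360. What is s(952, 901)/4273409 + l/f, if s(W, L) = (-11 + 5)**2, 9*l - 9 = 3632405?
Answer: -7761290953343/12391262204580 ≈ -0.62635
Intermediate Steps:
l = 3632414/9 (l = 1 + (1/9)*3632405 = 1 + 3632405/9 = 3632414/9 ≈ 4.0360e+5)
s(W, L) = 36 (s(W, L) = (-6)**2 = 36)
s(952, 901)/4273409 + l/f = 36/4273409 + (3632414/9)/(-644360) = 36*(1/4273409) + (3632414/9)*(-1/644360) = 36/4273409 - 1816207/2899620 = -7761290953343/12391262204580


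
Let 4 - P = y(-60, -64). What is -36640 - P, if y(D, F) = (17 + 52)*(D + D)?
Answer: -44924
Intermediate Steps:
y(D, F) = 138*D (y(D, F) = 69*(2*D) = 138*D)
P = 8284 (P = 4 - 138*(-60) = 4 - 1*(-8280) = 4 + 8280 = 8284)
-36640 - P = -36640 - 1*8284 = -36640 - 8284 = -44924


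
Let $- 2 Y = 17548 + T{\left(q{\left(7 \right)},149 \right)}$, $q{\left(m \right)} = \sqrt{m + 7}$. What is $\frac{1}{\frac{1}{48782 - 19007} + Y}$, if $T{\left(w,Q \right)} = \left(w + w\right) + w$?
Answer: $- \frac{15557190307950}{136498731386772227} + \frac{2659651875 \sqrt{14}}{136498731386772227} \approx -0.0001139$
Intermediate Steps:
$q{\left(m \right)} = \sqrt{7 + m}$
$T{\left(w,Q \right)} = 3 w$ ($T{\left(w,Q \right)} = 2 w + w = 3 w$)
$Y = -8774 - \frac{3 \sqrt{14}}{2}$ ($Y = - \frac{17548 + 3 \sqrt{7 + 7}}{2} = - \frac{17548 + 3 \sqrt{14}}{2} = -8774 - \frac{3 \sqrt{14}}{2} \approx -8779.6$)
$\frac{1}{\frac{1}{48782 - 19007} + Y} = \frac{1}{\frac{1}{48782 - 19007} - \left(8774 + \frac{3 \sqrt{14}}{2}\right)} = \frac{1}{\frac{1}{29775} - \left(8774 + \frac{3 \sqrt{14}}{2}\right)} = \frac{1}{- \frac{261245849}{29775} - \frac{3 \sqrt{14}}{2}}$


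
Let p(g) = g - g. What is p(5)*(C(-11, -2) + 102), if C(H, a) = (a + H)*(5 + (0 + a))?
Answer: 0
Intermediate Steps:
C(H, a) = (5 + a)*(H + a) (C(H, a) = (H + a)*(5 + a) = (5 + a)*(H + a))
p(g) = 0
p(5)*(C(-11, -2) + 102) = 0*(((-2)² + 5*(-11) + 5*(-2) - 11*(-2)) + 102) = 0*((4 - 55 - 10 + 22) + 102) = 0*(-39 + 102) = 0*63 = 0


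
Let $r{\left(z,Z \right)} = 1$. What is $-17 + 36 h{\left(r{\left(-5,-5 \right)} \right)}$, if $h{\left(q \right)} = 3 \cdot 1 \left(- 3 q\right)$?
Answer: $-341$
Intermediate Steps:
$h{\left(q \right)} = - 9 q$ ($h{\left(q \right)} = 3 \left(- 3 q\right) = - 9 q$)
$-17 + 36 h{\left(r{\left(-5,-5 \right)} \right)} = -17 + 36 \left(\left(-9\right) 1\right) = -17 + 36 \left(-9\right) = -17 - 324 = -341$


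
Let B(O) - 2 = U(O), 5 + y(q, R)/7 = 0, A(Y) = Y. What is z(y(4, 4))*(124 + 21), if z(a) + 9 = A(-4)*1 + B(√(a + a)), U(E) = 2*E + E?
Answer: -1595 + 435*I*√70 ≈ -1595.0 + 3639.5*I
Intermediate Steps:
y(q, R) = -35 (y(q, R) = -35 + 7*0 = -35 + 0 = -35)
U(E) = 3*E
B(O) = 2 + 3*O
z(a) = -11 + 3*√2*√a (z(a) = -9 + (-4*1 + (2 + 3*√(a + a))) = -9 + (-4 + (2 + 3*√(2*a))) = -9 + (-4 + (2 + 3*(√2*√a))) = -9 + (-4 + (2 + 3*√2*√a)) = -9 + (-2 + 3*√2*√a) = -11 + 3*√2*√a)
z(y(4, 4))*(124 + 21) = (-11 + 3*√2*√(-35))*(124 + 21) = (-11 + 3*√2*(I*√35))*145 = (-11 + 3*I*√70)*145 = -1595 + 435*I*√70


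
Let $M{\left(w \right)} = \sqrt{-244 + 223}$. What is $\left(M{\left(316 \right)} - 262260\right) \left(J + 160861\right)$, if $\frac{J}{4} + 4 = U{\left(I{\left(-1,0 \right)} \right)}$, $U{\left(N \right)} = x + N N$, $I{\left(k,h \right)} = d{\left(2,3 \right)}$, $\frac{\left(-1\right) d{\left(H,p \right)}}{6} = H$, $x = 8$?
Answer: $-42342663780 + 161453 i \sqrt{21} \approx -4.2343 \cdot 10^{10} + 7.3987 \cdot 10^{5} i$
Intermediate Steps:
$d{\left(H,p \right)} = - 6 H$
$I{\left(k,h \right)} = -12$ ($I{\left(k,h \right)} = \left(-6\right) 2 = -12$)
$U{\left(N \right)} = 8 + N^{2}$ ($U{\left(N \right)} = 8 + N N = 8 + N^{2}$)
$J = 592$ ($J = -16 + 4 \left(8 + \left(-12\right)^{2}\right) = -16 + 4 \left(8 + 144\right) = -16 + 4 \cdot 152 = -16 + 608 = 592$)
$M{\left(w \right)} = i \sqrt{21}$ ($M{\left(w \right)} = \sqrt{-21} = i \sqrt{21}$)
$\left(M{\left(316 \right)} - 262260\right) \left(J + 160861\right) = \left(i \sqrt{21} - 262260\right) \left(592 + 160861\right) = \left(-262260 + i \sqrt{21}\right) 161453 = -42342663780 + 161453 i \sqrt{21}$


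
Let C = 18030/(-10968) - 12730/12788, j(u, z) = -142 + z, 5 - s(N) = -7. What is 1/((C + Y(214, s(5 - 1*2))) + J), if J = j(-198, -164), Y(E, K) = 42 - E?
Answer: -5844116/2808912043 ≈ -0.0020806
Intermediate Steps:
s(N) = 12 (s(N) = 5 - 1*(-7) = 5 + 7 = 12)
J = -306 (J = -142 - 164 = -306)
C = -15424595/5844116 (C = 18030*(-1/10968) - 12730*1/12788 = -3005/1828 - 6365/6394 = -15424595/5844116 ≈ -2.6393)
1/((C + Y(214, s(5 - 1*2))) + J) = 1/((-15424595/5844116 + (42 - 1*214)) - 306) = 1/((-15424595/5844116 + (42 - 214)) - 306) = 1/((-15424595/5844116 - 172) - 306) = 1/(-1020612547/5844116 - 306) = 1/(-2808912043/5844116) = -5844116/2808912043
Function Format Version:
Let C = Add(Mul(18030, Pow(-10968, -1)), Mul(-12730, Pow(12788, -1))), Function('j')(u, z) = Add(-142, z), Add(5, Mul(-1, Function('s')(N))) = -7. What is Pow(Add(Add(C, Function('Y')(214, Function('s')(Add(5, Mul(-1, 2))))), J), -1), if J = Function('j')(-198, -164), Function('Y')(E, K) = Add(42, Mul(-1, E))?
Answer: Rational(-5844116, 2808912043) ≈ -0.0020806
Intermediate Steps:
Function('s')(N) = 12 (Function('s')(N) = Add(5, Mul(-1, -7)) = Add(5, 7) = 12)
J = -306 (J = Add(-142, -164) = -306)
C = Rational(-15424595, 5844116) (C = Add(Mul(18030, Rational(-1, 10968)), Mul(-12730, Rational(1, 12788))) = Add(Rational(-3005, 1828), Rational(-6365, 6394)) = Rational(-15424595, 5844116) ≈ -2.6393)
Pow(Add(Add(C, Function('Y')(214, Function('s')(Add(5, Mul(-1, 2))))), J), -1) = Pow(Add(Add(Rational(-15424595, 5844116), Add(42, Mul(-1, 214))), -306), -1) = Pow(Add(Add(Rational(-15424595, 5844116), Add(42, -214)), -306), -1) = Pow(Add(Add(Rational(-15424595, 5844116), -172), -306), -1) = Pow(Add(Rational(-1020612547, 5844116), -306), -1) = Pow(Rational(-2808912043, 5844116), -1) = Rational(-5844116, 2808912043)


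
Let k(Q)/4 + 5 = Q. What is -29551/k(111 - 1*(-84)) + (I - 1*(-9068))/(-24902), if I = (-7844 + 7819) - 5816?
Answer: -369165761/9462760 ≈ -39.012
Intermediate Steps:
k(Q) = -20 + 4*Q
I = -5841 (I = -25 - 5816 = -5841)
-29551/k(111 - 1*(-84)) + (I - 1*(-9068))/(-24902) = -29551/(-20 + 4*(111 - 1*(-84))) + (-5841 - 1*(-9068))/(-24902) = -29551/(-20 + 4*(111 + 84)) + (-5841 + 9068)*(-1/24902) = -29551/(-20 + 4*195) + 3227*(-1/24902) = -29551/(-20 + 780) - 3227/24902 = -29551/760 - 3227/24902 = -369165761/9462760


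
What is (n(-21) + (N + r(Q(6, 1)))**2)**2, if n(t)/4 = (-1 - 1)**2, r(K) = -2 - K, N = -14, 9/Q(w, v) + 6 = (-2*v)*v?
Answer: 230584225/4096 ≈ 56295.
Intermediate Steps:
Q(w, v) = 9/(-6 - 2*v**2) (Q(w, v) = 9/(-6 + (-2*v)*v) = 9/(-6 - 2*v**2))
n(t) = 16 (n(t) = 4*(-1 - 1)**2 = 4*(-2)**2 = 4*4 = 16)
(n(-21) + (N + r(Q(6, 1)))**2)**2 = (16 + (-14 + (-2 - (-9)/(6 + 2*1**2)))**2)**2 = (16 + (-14 + (-2 - (-9)/(6 + 2*1)))**2)**2 = (16 + (-14 + (-2 - (-9)/(6 + 2)))**2)**2 = (16 + (-14 + (-2 - (-9)/8))**2)**2 = (16 + (-14 + (-2 - 1*(-9/8)))**2)**2 = (16 + (-14 + (-2 + 9/8))**2)**2 = (16 + (-14 - 7/8)**2)**2 = (16 + (-119/8)**2)**2 = (16 + 14161/64)**2 = (15185/64)**2 = 230584225/4096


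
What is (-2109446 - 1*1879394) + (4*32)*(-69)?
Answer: -3997672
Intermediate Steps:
(-2109446 - 1*1879394) + (4*32)*(-69) = (-2109446 - 1879394) + 128*(-69) = -3988840 - 8832 = -3997672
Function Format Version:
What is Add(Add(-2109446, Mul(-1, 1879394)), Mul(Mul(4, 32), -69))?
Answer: -3997672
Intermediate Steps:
Add(Add(-2109446, Mul(-1, 1879394)), Mul(Mul(4, 32), -69)) = Add(Add(-2109446, -1879394), Mul(128, -69)) = Add(-3988840, -8832) = -3997672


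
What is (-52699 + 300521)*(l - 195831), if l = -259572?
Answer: -112858882266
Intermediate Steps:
(-52699 + 300521)*(l - 195831) = (-52699 + 300521)*(-259572 - 195831) = 247822*(-455403) = -112858882266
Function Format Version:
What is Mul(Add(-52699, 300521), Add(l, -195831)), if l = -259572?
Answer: -112858882266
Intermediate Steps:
Mul(Add(-52699, 300521), Add(l, -195831)) = Mul(Add(-52699, 300521), Add(-259572, -195831)) = Mul(247822, -455403) = -112858882266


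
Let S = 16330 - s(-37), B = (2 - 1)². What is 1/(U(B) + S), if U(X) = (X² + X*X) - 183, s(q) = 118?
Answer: 1/16031 ≈ 6.2379e-5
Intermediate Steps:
B = 1 (B = 1² = 1)
U(X) = -183 + 2*X² (U(X) = (X² + X²) - 183 = 2*X² - 183 = -183 + 2*X²)
S = 16212 (S = 16330 - 1*118 = 16330 - 118 = 16212)
1/(U(B) + S) = 1/((-183 + 2*1²) + 16212) = 1/((-183 + 2*1) + 16212) = 1/((-183 + 2) + 16212) = 1/(-181 + 16212) = 1/16031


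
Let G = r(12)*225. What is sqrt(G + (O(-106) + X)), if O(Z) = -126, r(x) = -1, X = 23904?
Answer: 3*sqrt(2617) ≈ 153.47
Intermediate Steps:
G = -225 (G = -1*225 = -225)
sqrt(G + (O(-106) + X)) = sqrt(-225 + (-126 + 23904)) = sqrt(-225 + 23778) = sqrt(23553) = 3*sqrt(2617)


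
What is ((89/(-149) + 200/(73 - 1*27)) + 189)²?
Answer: 436334229136/11744329 ≈ 37153.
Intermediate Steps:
((89/(-149) + 200/(73 - 1*27)) + 189)² = ((89*(-1/149) + 200/(73 - 27)) + 189)² = ((-89/149 + 200/46) + 189)² = ((-89/149 + 200*(1/46)) + 189)² = ((-89/149 + 100/23) + 189)² = (12853/3427 + 189)² = (660556/3427)² = 436334229136/11744329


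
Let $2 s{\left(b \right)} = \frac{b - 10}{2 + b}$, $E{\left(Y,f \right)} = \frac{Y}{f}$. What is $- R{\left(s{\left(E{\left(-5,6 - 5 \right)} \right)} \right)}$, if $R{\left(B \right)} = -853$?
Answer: $853$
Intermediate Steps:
$s{\left(b \right)} = \frac{-10 + b}{2 \left(2 + b\right)}$ ($s{\left(b \right)} = \frac{\left(b - 10\right) \frac{1}{2 + b}}{2} = \frac{\left(-10 + b\right) \frac{1}{2 + b}}{2} = \frac{\frac{1}{2 + b} \left(-10 + b\right)}{2} = \frac{-10 + b}{2 \left(2 + b\right)}$)
$- R{\left(s{\left(E{\left(-5,6 - 5 \right)} \right)} \right)} = \left(-1\right) \left(-853\right) = 853$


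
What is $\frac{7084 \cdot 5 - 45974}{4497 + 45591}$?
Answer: $- \frac{1759}{8348} \approx -0.21071$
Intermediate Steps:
$\frac{7084 \cdot 5 - 45974}{4497 + 45591} = \frac{35420 - 45974}{50088} = \left(-10554\right) \frac{1}{50088} = - \frac{1759}{8348}$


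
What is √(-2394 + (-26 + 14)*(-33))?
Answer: 3*I*√222 ≈ 44.699*I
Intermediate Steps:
√(-2394 + (-26 + 14)*(-33)) = √(-2394 - 12*(-33)) = √(-2394 + 396) = √(-1998) = 3*I*√222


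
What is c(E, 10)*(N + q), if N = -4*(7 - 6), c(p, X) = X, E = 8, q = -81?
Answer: -850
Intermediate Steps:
N = -4 (N = -4*1 = -4)
c(E, 10)*(N + q) = 10*(-4 - 81) = 10*(-85) = -850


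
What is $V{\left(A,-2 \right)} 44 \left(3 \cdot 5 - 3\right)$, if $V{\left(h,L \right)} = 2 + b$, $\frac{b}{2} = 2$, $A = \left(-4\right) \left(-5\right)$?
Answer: $3168$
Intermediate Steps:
$A = 20$
$b = 4$ ($b = 2 \cdot 2 = 4$)
$V{\left(h,L \right)} = 6$ ($V{\left(h,L \right)} = 2 + 4 = 6$)
$V{\left(A,-2 \right)} 44 \left(3 \cdot 5 - 3\right) = 6 \cdot 44 \left(3 \cdot 5 - 3\right) = 264 \left(15 - 3\right) = 264 \cdot 12 = 3168$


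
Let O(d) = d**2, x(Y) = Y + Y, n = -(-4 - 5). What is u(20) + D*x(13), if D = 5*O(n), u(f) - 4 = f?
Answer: 10554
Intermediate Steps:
u(f) = 4 + f
n = 9 (n = -1*(-9) = 9)
x(Y) = 2*Y
D = 405 (D = 5*9**2 = 5*81 = 405)
u(20) + D*x(13) = (4 + 20) + 405*(2*13) = 24 + 405*26 = 24 + 10530 = 10554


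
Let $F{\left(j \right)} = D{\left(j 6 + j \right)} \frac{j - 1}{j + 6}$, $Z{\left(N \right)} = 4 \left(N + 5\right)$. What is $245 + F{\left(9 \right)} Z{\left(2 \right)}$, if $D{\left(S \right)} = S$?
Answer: $\frac{5929}{5} \approx 1185.8$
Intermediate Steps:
$Z{\left(N \right)} = 20 + 4 N$ ($Z{\left(N \right)} = 4 \left(5 + N\right) = 20 + 4 N$)
$F{\left(j \right)} = \frac{7 j \left(-1 + j\right)}{6 + j}$ ($F{\left(j \right)} = \left(j 6 + j\right) \frac{j - 1}{j + 6} = \left(6 j + j\right) \frac{-1 + j}{6 + j} = 7 j \frac{-1 + j}{6 + j} = \frac{7 j \left(-1 + j\right)}{6 + j}$)
$245 + F{\left(9 \right)} Z{\left(2 \right)} = 245 + 7 \cdot 9 \frac{1}{6 + 9} \left(-1 + 9\right) \left(20 + 4 \cdot 2\right) = 245 + 7 \cdot 9 \cdot \frac{1}{15} \cdot 8 \left(20 + 8\right) = 245 + 7 \cdot 9 \cdot \frac{1}{15} \cdot 8 \cdot 28 = 245 + \frac{168}{5} \cdot 28 = 245 + \frac{4704}{5} = \frac{5929}{5}$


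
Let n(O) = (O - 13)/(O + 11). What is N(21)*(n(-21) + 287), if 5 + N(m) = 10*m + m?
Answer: 328152/5 ≈ 65630.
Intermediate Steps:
n(O) = (-13 + O)/(11 + O)
N(m) = -5 + 11*m (N(m) = -5 + (10*m + m) = -5 + 11*m)
N(21)*(n(-21) + 287) = (-5 + 11*21)*((-13 - 21)/(11 - 21) + 287) = (-5 + 231)*(-34/(-10) + 287) = 226*(-1/10*(-34) + 287) = 226*(17/5 + 287) = 226*(1452/5) = 328152/5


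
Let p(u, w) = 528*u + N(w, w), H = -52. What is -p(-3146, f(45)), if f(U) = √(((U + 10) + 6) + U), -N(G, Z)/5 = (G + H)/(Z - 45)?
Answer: 3187639042/1919 + 35*√106/1919 ≈ 1.6611e+6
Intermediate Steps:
N(G, Z) = -5*(-52 + G)/(-45 + Z) (N(G, Z) = -5*(G - 52)/(Z - 45) = -5*(-52 + G)/(-45 + Z))
f(U) = √(16 + 2*U) (f(U) = √(((10 + U) + 6) + U) = √((16 + U) + U) = √(16 + 2*U))
p(u, w) = 528*u + 5*(52 - w)/(-45 + w)
-p(-3146, f(45)) = -(260 - 5*√(16 + 2*45) + 528*(-3146)*(-45 + √(16 + 2*45)))/(-45 + √(16 + 2*45)) = -(260 - 5*√(16 + 90) + 528*(-3146)*(-45 + √(16 + 90)))/(-45 + √(16 + 90)) = -(260 - 5*√106 + 528*(-3146)*(-45 + √106))/(-45 + √106) = -(260 - 5*√106 + (74748960 - 1661088*√106))/(-45 + √106) = -(74749220 - 1661093*√106)/(-45 + √106)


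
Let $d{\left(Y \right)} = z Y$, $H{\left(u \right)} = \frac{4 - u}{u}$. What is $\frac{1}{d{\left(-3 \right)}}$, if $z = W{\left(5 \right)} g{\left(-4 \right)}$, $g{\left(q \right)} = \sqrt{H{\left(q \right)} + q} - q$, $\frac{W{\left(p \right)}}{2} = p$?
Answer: $\frac{i}{30 \left(\sqrt{6} - 4 i\right)} \approx -0.0060606 + 0.0037113 i$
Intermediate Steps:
$W{\left(p \right)} = 2 p$
$H{\left(u \right)} = \frac{4 - u}{u}$
$g{\left(q \right)} = \sqrt{q + \frac{4 - q}{q}} - q$ ($g{\left(q \right)} = \sqrt{\frac{4 - q}{q} + q} - q = \sqrt{q + \frac{4 - q}{q}} - q$)
$z = 40 + 10 i \sqrt{6}$ ($z = 2 \cdot 5 \left(\sqrt{-1 - 4 + \frac{4}{-4}} - -4\right) = 10 \left(\sqrt{-1 - 4 + 4 \left(- \frac{1}{4}\right)} + 4\right) = 10 \left(\sqrt{-1 - 4 - 1} + 4\right) = 10 \left(\sqrt{-6} + 4\right) = 10 \left(i \sqrt{6} + 4\right) = 10 \left(4 + i \sqrt{6}\right) = 40 + 10 i \sqrt{6} \approx 40.0 + 24.495 i$)
$d{\left(Y \right)} = Y \left(40 + 10 i \sqrt{6}\right)$ ($d{\left(Y \right)} = \left(40 + 10 i \sqrt{6}\right) Y = Y \left(40 + 10 i \sqrt{6}\right)$)
$\frac{1}{d{\left(-3 \right)}} = \frac{1}{10 \left(-3\right) \left(4 + i \sqrt{6}\right)} = \frac{1}{-120 - 30 i \sqrt{6}}$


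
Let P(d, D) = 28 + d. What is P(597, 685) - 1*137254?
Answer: -136629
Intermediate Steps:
P(597, 685) - 1*137254 = (28 + 597) - 1*137254 = 625 - 137254 = -136629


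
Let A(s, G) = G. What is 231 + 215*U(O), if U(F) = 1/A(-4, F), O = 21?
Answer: 5066/21 ≈ 241.24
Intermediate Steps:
U(F) = 1/F
231 + 215*U(O) = 231 + 215/21 = 5066/21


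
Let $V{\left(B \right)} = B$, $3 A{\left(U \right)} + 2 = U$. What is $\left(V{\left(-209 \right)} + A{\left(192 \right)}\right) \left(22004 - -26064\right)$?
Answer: $- \frac{21005716}{3} \approx -7.0019 \cdot 10^{6}$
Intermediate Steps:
$A{\left(U \right)} = - \frac{2}{3} + \frac{U}{3}$
$\left(V{\left(-209 \right)} + A{\left(192 \right)}\right) \left(22004 - -26064\right) = \left(-209 + \left(- \frac{2}{3} + \frac{1}{3} \cdot 192\right)\right) \left(22004 - -26064\right) = \left(-209 + \left(- \frac{2}{3} + 64\right)\right) \left(22004 + 26064\right) = \left(-209 + \frac{190}{3}\right) 48068 = \left(- \frac{437}{3}\right) 48068 = - \frac{21005716}{3}$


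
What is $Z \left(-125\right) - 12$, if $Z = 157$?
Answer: $-19637$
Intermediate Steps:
$Z \left(-125\right) - 12 = 157 \left(-125\right) - 12 = -19625 - 12 = -19637$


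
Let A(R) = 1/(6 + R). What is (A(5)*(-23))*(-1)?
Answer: 23/11 ≈ 2.0909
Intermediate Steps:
(A(5)*(-23))*(-1) = (-23/(6 + 5))*(-1) = (-23/11)*(-1) = ((1/11)*(-23))*(-1) = -23/11*(-1) = 23/11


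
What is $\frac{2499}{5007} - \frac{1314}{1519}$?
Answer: $- \frac{927739}{2535211} \approx -0.36594$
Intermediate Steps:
$\frac{2499}{5007} - \frac{1314}{1519} = 2499 \cdot \frac{1}{5007} - \frac{1314}{1519} = \frac{833}{1669} - \frac{1314}{1519} = - \frac{927739}{2535211}$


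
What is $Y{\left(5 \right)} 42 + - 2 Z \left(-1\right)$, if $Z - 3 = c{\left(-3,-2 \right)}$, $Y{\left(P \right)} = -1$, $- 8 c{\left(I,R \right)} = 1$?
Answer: $- \frac{145}{4} \approx -36.25$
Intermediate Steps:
$c{\left(I,R \right)} = - \frac{1}{8}$ ($c{\left(I,R \right)} = \left(- \frac{1}{8}\right) 1 = - \frac{1}{8}$)
$Z = \frac{23}{8}$ ($Z = 3 - \frac{1}{8} = \frac{23}{8} \approx 2.875$)
$Y{\left(5 \right)} 42 + - 2 Z \left(-1\right) = \left(-1\right) 42 + \left(-2\right) \frac{23}{8} \left(-1\right) = -42 - - \frac{23}{4} = -42 + \frac{23}{4} = - \frac{145}{4}$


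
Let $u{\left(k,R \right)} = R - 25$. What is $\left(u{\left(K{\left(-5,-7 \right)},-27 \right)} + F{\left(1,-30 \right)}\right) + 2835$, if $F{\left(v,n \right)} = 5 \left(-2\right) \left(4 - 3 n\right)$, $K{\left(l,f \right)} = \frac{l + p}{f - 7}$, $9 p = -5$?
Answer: $1843$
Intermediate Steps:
$p = - \frac{5}{9}$ ($p = \frac{1}{9} \left(-5\right) = - \frac{5}{9} \approx -0.55556$)
$K{\left(l,f \right)} = \frac{- \frac{5}{9} + l}{-7 + f}$ ($K{\left(l,f \right)} = \frac{l - \frac{5}{9}}{f - 7} = \frac{- \frac{5}{9} + l}{-7 + f}$)
$F{\left(v,n \right)} = -40 + 30 n$ ($F{\left(v,n \right)} = - 10 \left(4 - 3 n\right) = -40 + 30 n$)
$u{\left(k,R \right)} = -25 + R$
$\left(u{\left(K{\left(-5,-7 \right)},-27 \right)} + F{\left(1,-30 \right)}\right) + 2835 = \left(\left(-25 - 27\right) + \left(-40 + 30 \left(-30\right)\right)\right) + 2835 = \left(-52 - 940\right) + 2835 = -992 + 2835 = 1843$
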